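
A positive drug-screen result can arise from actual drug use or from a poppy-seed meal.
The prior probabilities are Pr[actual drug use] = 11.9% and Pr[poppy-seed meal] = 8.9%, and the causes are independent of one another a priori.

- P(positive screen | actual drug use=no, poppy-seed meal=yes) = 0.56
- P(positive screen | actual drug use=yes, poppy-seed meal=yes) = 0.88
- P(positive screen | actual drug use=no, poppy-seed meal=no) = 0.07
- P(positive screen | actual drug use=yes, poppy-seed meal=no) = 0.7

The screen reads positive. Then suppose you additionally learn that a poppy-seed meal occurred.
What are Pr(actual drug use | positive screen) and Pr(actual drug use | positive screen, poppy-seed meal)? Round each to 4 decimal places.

Pr(actual drug use | positive screen) ≈ 0.4598; Pr(actual drug use | positive screen, poppy-seed meal) ≈ 0.1751

P(positive screen) = 0.07·0.881·0.911 + 0.56·0.881·0.089 + 0.7·0.119·0.911 + 0.88·0.119·0.089 = 0.056181 + 0.043909 + 0.075886 + 0.009320 = 0.185296
Of this, 0.085206 comes from 0.075886 + 0.009320 (the actual drug use=true cases).
So P(actual drug use | positive screen) = 0.085206/0.185296 ≈ 0.4598.

With the extra evidence:
For the numerator, keep only actual drug use=true terms: 0.88*0.119 = 0.104720
Denominator P(positive screen | poppy-seed meal): 0.56*0.881 + 0.88*0.119 = 0.598080
Posterior = 0.104720 / 0.598080 ≈ 0.1751
— poppy-seed meal explains away the evidence for actual drug use.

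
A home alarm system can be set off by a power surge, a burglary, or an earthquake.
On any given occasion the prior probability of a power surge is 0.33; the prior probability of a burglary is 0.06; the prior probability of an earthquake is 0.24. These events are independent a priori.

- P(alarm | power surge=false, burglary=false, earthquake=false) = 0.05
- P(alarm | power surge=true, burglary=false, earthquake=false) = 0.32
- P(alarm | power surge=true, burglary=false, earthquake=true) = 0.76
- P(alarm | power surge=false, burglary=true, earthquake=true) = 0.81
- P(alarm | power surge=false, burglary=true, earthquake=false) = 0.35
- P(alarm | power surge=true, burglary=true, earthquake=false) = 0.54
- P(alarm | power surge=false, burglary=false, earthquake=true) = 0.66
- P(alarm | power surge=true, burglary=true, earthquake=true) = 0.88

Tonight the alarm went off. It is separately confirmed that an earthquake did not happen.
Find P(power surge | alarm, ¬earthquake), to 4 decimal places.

P(power surge | alarm, ¬earthquake) ≈ 0.7070

By total probability over the 4 (power surge, burglary) configurations:
  P(alarm | ¬earthquake) = 0.05·0.67·0.94 + 0.35·0.67·0.06 + 0.32·0.33·0.94 + 0.54·0.33·0.06
        = 0.031490 + 0.014070 + 0.099264 + 0.010692 = 0.155516
Configurations with power surge contribute 0.109956, so
  P(power surge | alarm, ¬earthquake) = 0.109956 / 0.155516 ≈ 0.7070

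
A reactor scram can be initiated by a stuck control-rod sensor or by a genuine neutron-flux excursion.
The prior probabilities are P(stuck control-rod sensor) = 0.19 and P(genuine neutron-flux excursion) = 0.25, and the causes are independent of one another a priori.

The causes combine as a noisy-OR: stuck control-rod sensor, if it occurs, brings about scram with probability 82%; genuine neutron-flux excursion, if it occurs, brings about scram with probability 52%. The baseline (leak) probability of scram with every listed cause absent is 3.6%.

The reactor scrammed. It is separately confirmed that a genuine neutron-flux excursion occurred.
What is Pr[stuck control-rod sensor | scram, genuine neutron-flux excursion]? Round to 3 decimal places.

Under noisy-OR, P(scram | causes) = 1 − (1−0.036)·∏(1−qᵢ) over the active causes.
For the numerator, keep only stuck control-rod sensor=true terms: 0.91671·0.19 = 0.174175
The normalizing constant is 0.53728·0.81 + 0.91671·0.19 = 0.609372
P(stuck control-rod sensor | scram, genuine neutron-flux excursion) = 0.174175/0.609372 ≈ 0.286

Pr[stuck control-rod sensor | scram, genuine neutron-flux excursion] ≈ 0.286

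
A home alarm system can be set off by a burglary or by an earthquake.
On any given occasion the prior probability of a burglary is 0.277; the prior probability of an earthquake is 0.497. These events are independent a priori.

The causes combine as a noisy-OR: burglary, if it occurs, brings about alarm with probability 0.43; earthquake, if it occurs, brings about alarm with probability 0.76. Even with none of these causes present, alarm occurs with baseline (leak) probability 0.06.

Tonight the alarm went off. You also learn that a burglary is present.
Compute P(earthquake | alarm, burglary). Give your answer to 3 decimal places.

Under noisy-OR, P(alarm | causes) = 1 − (1−0.06)·∏(1−qᵢ) over the active causes.
By total probability over both values of earthquake:
  P(alarm | burglary) = 0.4642×0.503 + 0.871408×0.497
        = 0.233493 + 0.433090 = 0.666583
Keeping only the earthquake-present terms gives 0.433090, so
  P(earthquake | alarm, burglary) = 0.433090 / 0.666583 ≈ 0.650

P(earthquake | alarm, burglary) ≈ 0.650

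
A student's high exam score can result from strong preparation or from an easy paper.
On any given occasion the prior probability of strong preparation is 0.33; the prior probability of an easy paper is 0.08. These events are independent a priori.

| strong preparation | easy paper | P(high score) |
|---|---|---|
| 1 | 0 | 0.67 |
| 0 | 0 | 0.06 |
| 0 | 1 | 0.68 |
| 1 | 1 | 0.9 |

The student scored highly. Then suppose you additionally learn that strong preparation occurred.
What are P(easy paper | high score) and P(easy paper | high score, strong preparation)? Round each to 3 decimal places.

Numerator (weight on configurations with easy paper): 0.036448 + 0.023760 = 0.060208
Denominator P(high score): 0.06×0.67×0.92 + 0.68×0.67×0.08 + 0.67×0.33×0.92 + 0.9×0.33×0.08 = 0.300604
Posterior = 0.060208 / 0.300604 ≈ 0.200

With the extra evidence:
For the numerator, keep only easy paper=true terms: 0.9·0.08 = 0.072000
Normalizer over all consistent configurations: 0.67·0.92 + 0.9·0.08 = 0.688400
P(easy paper | high score, strong preparation) = 0.072000/0.688400 ≈ 0.105

P(easy paper | high score) ≈ 0.200; P(easy paper | high score, strong preparation) ≈ 0.105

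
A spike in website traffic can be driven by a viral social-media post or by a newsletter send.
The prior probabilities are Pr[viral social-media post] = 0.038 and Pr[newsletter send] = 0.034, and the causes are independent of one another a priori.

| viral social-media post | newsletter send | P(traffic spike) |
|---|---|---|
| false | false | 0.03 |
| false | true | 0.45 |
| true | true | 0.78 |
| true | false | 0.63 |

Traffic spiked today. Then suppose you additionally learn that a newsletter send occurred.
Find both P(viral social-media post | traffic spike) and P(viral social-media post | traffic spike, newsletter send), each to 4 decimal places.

P(viral social-media post | traffic spike) ≈ 0.3617; P(viral social-media post | traffic spike, newsletter send) ≈ 0.0641

By total probability over the 4 (viral social-media post, newsletter send) configurations:
  P(traffic spike) = 0.03·0.962·0.966 + 0.45·0.962·0.034 + 0.63·0.038·0.966 + 0.78·0.038·0.034
        = 0.027879 + 0.014719 + 0.023126 + 0.001008 = 0.066732
The terms with viral social-media post present sum to 0.024134, so
  P(viral social-media post | traffic spike) = 0.024134 / 0.066732 ≈ 0.3617

With the extra evidence:
By total probability over both values of viral social-media post:
  P(traffic spike | newsletter send) = 0.45*0.962 + 0.78*0.038
        = 0.432900 + 0.029640 = 0.462540
The terms with viral social-media post present sum to 0.029640, so
  P(viral social-media post | traffic spike, newsletter send) = 0.029640 / 0.462540 ≈ 0.0641
Conditioning on newsletter send lowers the posterior on viral social-media post: the classic explaining-away effect in a common-effect structure.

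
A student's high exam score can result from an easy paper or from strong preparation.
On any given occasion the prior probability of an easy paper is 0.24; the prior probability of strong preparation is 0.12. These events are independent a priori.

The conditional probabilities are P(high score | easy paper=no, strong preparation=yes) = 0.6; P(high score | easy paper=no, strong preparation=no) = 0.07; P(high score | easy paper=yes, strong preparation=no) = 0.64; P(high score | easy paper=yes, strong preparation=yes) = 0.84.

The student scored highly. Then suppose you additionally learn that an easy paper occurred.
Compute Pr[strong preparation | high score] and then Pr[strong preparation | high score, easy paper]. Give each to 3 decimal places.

Pr[strong preparation | high score] ≈ 0.302; Pr[strong preparation | high score, easy paper] ≈ 0.152

By total probability over the 4 (easy paper, strong preparation) configurations:
  P(high score) = 0.07×0.76×0.88 + 0.6×0.76×0.12 + 0.64×0.24×0.88 + 0.84×0.24×0.12
        = 0.046816 + 0.054720 + 0.135168 + 0.024192 = 0.260896
The terms with strong preparation present sum to 0.078912, so
  P(strong preparation | high score) = 0.078912 / 0.260896 ≈ 0.302

Now condition on the additional information:
By total probability over both values of strong preparation:
  P(high score | easy paper) = 0.64·0.88 + 0.84·0.12
        = 0.563200 + 0.100800 = 0.664000
The terms with strong preparation present sum to 0.100800, so
  P(strong preparation | high score, easy paper) = 0.100800 / 0.664000 ≈ 0.152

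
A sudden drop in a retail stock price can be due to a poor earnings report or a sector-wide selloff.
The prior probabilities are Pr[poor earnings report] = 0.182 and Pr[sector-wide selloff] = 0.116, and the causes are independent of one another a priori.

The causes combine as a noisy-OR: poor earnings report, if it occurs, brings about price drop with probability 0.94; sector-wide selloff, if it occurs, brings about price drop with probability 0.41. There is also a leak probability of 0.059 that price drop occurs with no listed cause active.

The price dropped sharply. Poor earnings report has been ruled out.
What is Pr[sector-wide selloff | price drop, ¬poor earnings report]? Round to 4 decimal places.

Pr[sector-wide selloff | price drop, ¬poor earnings report] ≈ 0.4973

Under noisy-OR, P(price drop | causes) = 1 − (1−0.059)·∏(1−qᵢ) over the active causes.
By total probability over both values of sector-wide selloff:
  P(price drop | ¬poor earnings report) = 0.059·0.884 + 0.44481·0.116
        = 0.052156 + 0.051598 = 0.103754
Keeping only the sector-wide selloff-present terms gives 0.051598, so
  P(sector-wide selloff | price drop, ¬poor earnings report) = 0.051598 / 0.103754 ≈ 0.4973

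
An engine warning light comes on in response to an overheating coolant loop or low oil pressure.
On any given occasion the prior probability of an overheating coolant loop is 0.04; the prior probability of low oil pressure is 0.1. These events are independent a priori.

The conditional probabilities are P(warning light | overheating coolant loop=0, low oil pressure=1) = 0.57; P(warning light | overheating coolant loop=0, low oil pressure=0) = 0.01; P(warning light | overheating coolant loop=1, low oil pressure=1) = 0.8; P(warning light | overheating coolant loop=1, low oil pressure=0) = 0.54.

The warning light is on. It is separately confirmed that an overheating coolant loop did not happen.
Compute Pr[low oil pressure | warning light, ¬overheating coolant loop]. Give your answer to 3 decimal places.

P(warning light | ¬overheating coolant loop) = 0.01*0.9 + 0.57*0.1 = 0.009000 + 0.057000 = 0.066000
The low oil pressure-present share is 0.57*0.1 = 0.057000.
Hence the posterior is 0.057000/0.066000 ≈ 0.864.

Pr[low oil pressure | warning light, ¬overheating coolant loop] ≈ 0.864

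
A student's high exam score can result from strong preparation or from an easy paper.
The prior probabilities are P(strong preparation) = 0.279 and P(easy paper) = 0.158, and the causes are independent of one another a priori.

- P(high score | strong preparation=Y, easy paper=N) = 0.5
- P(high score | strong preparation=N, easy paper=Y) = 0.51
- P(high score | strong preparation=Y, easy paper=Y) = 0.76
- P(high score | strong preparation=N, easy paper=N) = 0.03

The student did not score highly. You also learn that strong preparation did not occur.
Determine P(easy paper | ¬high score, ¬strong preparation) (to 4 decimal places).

For the numerator, keep only easy paper=true terms: 0.49·0.158 = 0.077420
Normalizer over all consistent configurations: 0.97·0.842 + 0.49·0.158 = 0.894160
Posterior = 0.077420 / 0.894160 ≈ 0.0866

P(easy paper | ¬high score, ¬strong preparation) ≈ 0.0866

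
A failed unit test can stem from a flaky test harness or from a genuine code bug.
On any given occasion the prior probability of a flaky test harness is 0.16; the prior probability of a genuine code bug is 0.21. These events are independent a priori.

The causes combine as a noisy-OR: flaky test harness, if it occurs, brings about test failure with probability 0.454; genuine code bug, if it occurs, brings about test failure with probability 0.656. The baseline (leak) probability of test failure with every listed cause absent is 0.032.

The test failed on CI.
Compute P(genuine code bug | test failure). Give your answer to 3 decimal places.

Under noisy-OR, P(test failure | causes) = 1 − (1−0.032)·∏(1−qᵢ) over the active causes.
By total probability over the 4 (flaky test harness, genuine code bug) configurations:
  P(test failure) = 0.032×0.84×0.79 + 0.667008×0.84×0.21 + 0.471472×0.16×0.79 + 0.818186×0.16×0.21
        = 0.021235 + 0.117660 + 0.059594 + 0.027491 = 0.225980
Configurations with genuine code bug contribute 0.145151, so
  P(genuine code bug | test failure) = 0.145151 / 0.225980 ≈ 0.642

P(genuine code bug | test failure) ≈ 0.642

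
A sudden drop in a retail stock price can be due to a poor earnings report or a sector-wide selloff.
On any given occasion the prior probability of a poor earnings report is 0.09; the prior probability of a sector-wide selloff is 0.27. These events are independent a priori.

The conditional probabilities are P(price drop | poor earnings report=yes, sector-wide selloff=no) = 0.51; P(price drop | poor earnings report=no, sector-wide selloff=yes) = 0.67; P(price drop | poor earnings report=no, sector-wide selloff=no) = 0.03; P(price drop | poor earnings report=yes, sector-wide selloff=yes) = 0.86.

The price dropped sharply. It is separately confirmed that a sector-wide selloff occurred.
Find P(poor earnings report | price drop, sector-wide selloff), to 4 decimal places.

By total probability over both values of poor earnings report:
  P(price drop | sector-wide selloff) = 0.67·0.91 + 0.86·0.09
        = 0.609700 + 0.077400 = 0.687100
Configurations with poor earnings report contribute 0.077400, so
  P(poor earnings report | price drop, sector-wide selloff) = 0.077400 / 0.687100 ≈ 0.1126

P(poor earnings report | price drop, sector-wide selloff) ≈ 0.1126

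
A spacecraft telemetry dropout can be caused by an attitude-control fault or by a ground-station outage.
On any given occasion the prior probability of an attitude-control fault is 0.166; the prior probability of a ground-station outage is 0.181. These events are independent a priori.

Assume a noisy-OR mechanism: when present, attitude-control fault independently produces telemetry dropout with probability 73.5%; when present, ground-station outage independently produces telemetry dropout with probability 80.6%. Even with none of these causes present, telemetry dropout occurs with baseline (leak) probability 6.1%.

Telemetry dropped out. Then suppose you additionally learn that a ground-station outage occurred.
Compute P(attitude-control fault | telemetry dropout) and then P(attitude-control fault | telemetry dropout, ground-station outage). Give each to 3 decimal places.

Under noisy-OR, P(telemetry dropout | causes) = 1 − (1−0.061)·∏(1−qᵢ) over the active causes.
By total probability over the 4 (attitude-control fault, ground-station outage) configurations:
  P(telemetry dropout) = 0.061×0.834×0.819 + 0.817834×0.834×0.181 + 0.751165×0.166×0.819 + 0.951726×0.166×0.181
        = 0.041666 + 0.123455 + 0.102124 + 0.028596 = 0.295841
Configurations with attitude-control fault contribute 0.130720, so
  P(attitude-control fault | telemetry dropout) = 0.130720 / 0.295841 ≈ 0.442

Now also conditioning on ground-station outage=true:
For the numerator, keep only attitude-control fault=true terms: 0.951726·0.166 = 0.157987
The normalizing constant is 0.817834·0.834 + 0.951726·0.166 = 0.840061
P(attitude-control fault | telemetry dropout, ground-station outage) = 0.157987/0.840061 ≈ 0.188
This is intercausal reasoning (explaining away): once ground-station outage accounts for the telemetry dropout, attitude-control fault becomes less likely.

P(attitude-control fault | telemetry dropout) ≈ 0.442; P(attitude-control fault | telemetry dropout, ground-station outage) ≈ 0.188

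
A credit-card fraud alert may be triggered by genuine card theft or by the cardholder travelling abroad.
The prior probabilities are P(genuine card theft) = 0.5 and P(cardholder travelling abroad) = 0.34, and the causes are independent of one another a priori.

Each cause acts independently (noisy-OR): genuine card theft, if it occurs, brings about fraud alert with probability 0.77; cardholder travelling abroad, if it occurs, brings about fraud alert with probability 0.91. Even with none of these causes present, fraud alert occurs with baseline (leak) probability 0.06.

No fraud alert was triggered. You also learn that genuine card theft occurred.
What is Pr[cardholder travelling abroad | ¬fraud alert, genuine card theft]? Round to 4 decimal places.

Under noisy-OR, P(fraud alert | causes) = 1 − (1−0.06)·∏(1−qᵢ) over the active causes.
Weight on cardholder travelling abroad=true, given the evidence: 0.019458*0.34 = 0.006616
The normalizing constant is 0.2162*0.66 + 0.019458*0.34 = 0.149308
Posterior = 0.006616 / 0.149308 ≈ 0.0443

Pr[cardholder travelling abroad | ¬fraud alert, genuine card theft] ≈ 0.0443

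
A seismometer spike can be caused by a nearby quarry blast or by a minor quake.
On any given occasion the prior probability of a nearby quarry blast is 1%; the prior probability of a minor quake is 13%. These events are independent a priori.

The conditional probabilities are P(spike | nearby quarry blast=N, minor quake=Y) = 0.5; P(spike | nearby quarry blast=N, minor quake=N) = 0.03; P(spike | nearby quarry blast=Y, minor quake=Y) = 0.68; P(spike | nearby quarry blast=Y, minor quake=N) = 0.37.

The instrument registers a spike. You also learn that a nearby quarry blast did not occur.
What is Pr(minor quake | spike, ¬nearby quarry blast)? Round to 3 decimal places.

Numerator (weight on configurations with minor quake): 0.5*0.13 = 0.065000
Normalizer over all consistent configurations: 0.03*0.87 + 0.5*0.13 = 0.091100
P(minor quake | spike, ¬nearby quarry blast) = 0.065000/0.091100 ≈ 0.714

Pr(minor quake | spike, ¬nearby quarry blast) ≈ 0.714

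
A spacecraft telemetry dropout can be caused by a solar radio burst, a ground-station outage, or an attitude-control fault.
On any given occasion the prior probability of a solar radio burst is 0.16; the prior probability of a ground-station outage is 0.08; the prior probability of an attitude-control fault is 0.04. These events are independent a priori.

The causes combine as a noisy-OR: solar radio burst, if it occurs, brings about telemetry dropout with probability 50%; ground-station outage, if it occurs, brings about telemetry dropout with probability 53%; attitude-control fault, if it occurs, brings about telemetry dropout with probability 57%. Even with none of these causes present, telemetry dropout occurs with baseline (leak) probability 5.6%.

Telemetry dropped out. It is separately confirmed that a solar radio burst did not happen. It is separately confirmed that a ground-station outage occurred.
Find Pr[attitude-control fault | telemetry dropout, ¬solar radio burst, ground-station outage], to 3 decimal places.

Under noisy-OR, P(telemetry dropout | causes) = 1 − (1−0.056)·∏(1−qᵢ) over the active causes.
P(telemetry dropout | ¬solar radio burst, ground-station outage) = 0.55632*0.96 + 0.809218*0.04 = 0.534067 + 0.032369 = 0.566436
Restricting to configurations with attitude-control fault present: 0.809218*0.04 = 0.032369.
P(attitude-control fault | telemetry dropout, ¬solar radio burst, ground-station outage) = 0.032369 / 0.566436 ≈ 0.057

Pr[attitude-control fault | telemetry dropout, ¬solar radio burst, ground-station outage] ≈ 0.057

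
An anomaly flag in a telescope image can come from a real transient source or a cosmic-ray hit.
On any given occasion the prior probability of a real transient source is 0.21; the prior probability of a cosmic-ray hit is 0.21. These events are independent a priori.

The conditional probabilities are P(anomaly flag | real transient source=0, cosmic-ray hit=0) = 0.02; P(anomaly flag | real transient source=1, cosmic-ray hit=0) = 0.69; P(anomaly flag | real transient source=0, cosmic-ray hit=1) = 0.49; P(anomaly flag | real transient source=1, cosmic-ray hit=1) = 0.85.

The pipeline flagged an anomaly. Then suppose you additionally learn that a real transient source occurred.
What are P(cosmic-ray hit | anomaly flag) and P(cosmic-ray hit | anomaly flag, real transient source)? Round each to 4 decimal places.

P(cosmic-ray hit | anomaly flag) ≈ 0.4834; P(cosmic-ray hit | anomaly flag, real transient source) ≈ 0.2467

Enumerate the 4 (real transient source, cosmic-ray hit) configurations and weight by the priors:
  P(anomaly flag) = 0.02*0.79*0.79 + 0.49*0.79*0.21 + 0.69*0.21*0.79 + 0.85*0.21*0.21
        = 0.012482 + 0.081291 + 0.114471 + 0.037485 = 0.245729
Keeping only the cosmic-ray hit-present terms gives 0.118776, so
  P(cosmic-ray hit | anomaly flag) = 0.118776 / 0.245729 ≈ 0.4834

With the extra evidence:
For the numerator, keep only cosmic-ray hit=true terms: 0.85·0.21 = 0.178500
The normalizing constant is 0.69·0.79 + 0.85·0.21 = 0.723600
Posterior = 0.178500 / 0.723600 ≈ 0.2467
Conditioning on real transient source lowers the posterior on cosmic-ray hit: the classic explaining-away effect in a common-effect structure.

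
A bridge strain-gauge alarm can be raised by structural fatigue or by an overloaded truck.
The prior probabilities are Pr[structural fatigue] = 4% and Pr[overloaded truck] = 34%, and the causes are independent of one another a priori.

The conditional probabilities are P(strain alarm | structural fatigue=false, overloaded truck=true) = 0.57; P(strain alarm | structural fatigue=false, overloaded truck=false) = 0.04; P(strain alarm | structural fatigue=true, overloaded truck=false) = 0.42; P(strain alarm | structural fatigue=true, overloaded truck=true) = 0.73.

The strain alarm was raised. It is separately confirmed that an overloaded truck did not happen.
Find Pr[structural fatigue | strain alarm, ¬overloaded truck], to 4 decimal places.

P(strain alarm | ¬overloaded truck) = 0.04*0.96 + 0.42*0.04 = 0.038400 + 0.016800 = 0.055200
Of this, 0.016800 comes from 0.42*0.04 (the structural fatigue=true cases).
P(structural fatigue | strain alarm, ¬overloaded truck) = 0.016800 / 0.055200 ≈ 0.3043

Pr[structural fatigue | strain alarm, ¬overloaded truck] ≈ 0.3043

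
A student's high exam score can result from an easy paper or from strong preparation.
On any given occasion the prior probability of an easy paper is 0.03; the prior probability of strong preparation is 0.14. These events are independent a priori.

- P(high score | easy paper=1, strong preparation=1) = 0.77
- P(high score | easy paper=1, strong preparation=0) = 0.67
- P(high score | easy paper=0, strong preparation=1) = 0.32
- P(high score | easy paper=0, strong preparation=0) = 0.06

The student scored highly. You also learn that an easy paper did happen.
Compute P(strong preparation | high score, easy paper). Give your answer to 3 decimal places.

P(strong preparation | high score, easy paper) ≈ 0.158

P(high score | easy paper) = 0.67·0.86 + 0.77·0.14 = 0.576200 + 0.107800 = 0.684000
Restricting to configurations with strong preparation present: 0.77·0.14 = 0.107800.
So P(strong preparation | high score, easy paper) = 0.107800/0.684000 ≈ 0.158.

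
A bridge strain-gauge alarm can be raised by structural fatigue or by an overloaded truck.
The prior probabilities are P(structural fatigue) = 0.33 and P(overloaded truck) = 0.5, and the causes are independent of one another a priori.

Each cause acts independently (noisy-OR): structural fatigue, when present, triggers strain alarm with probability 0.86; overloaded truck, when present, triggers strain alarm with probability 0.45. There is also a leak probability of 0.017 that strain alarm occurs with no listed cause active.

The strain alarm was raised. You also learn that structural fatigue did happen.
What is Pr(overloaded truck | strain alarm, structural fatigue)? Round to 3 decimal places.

Pr(overloaded truck | strain alarm, structural fatigue) ≈ 0.517

Under noisy-OR, P(strain alarm | causes) = 1 − (1−0.017)·∏(1−qᵢ) over the active causes.
Weight on overloaded truck=true, given the evidence: 0.924309×0.5 = 0.462155
Denominator P(strain alarm | structural fatigue): 0.86238×0.5 + 0.924309×0.5 = 0.893345
P(overloaded truck | strain alarm, structural fatigue) = 0.462155/0.893345 ≈ 0.517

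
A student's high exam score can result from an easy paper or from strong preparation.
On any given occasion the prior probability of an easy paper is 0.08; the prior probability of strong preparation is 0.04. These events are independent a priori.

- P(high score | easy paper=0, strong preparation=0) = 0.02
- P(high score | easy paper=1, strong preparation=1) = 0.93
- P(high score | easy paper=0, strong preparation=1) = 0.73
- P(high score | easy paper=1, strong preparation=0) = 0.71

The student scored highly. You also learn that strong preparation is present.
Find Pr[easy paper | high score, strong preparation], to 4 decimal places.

P(high score | strong preparation) = 0.73·0.92 + 0.93·0.08 = 0.671600 + 0.074400 = 0.746000
Restricting to configurations with easy paper present: 0.93·0.08 = 0.074400.
P(easy paper | high score, strong preparation) = 0.074400 / 0.746000 ≈ 0.0997

Pr[easy paper | high score, strong preparation] ≈ 0.0997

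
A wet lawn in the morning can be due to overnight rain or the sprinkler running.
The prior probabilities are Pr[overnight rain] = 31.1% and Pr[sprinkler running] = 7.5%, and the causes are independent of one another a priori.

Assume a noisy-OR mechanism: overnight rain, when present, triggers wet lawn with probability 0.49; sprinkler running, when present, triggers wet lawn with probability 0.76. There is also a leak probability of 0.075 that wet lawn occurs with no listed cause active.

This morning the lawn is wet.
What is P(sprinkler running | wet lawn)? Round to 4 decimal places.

Under noisy-OR, P(wet lawn | causes) = 1 − (1−0.075)·∏(1−qᵢ) over the active causes.
Numerator (weight on configurations with sprinkler running): 0.040203 + 0.020684 = 0.060887
The normalizing constant is 0.075*0.689*0.925 + 0.778*0.689*0.075 + 0.52825*0.311*0.925 + 0.88678*0.311*0.075 = 0.260650
Posterior = 0.060887 / 0.260650 ≈ 0.2336

P(sprinkler running | wet lawn) ≈ 0.2336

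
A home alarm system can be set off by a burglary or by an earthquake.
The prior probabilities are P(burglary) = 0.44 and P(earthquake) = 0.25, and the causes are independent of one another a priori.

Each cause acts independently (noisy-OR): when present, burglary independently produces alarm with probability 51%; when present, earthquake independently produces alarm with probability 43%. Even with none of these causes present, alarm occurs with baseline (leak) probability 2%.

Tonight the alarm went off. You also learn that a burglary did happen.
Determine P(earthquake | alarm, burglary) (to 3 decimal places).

Under noisy-OR, P(alarm | causes) = 1 − (1−0.02)·∏(1−qᵢ) over the active causes.
For the numerator, keep only earthquake=true terms: 0.726286*0.25 = 0.181571
The normalizing constant is 0.5198*0.75 + 0.726286*0.25 = 0.571421
P(earthquake | alarm, burglary) = 0.181571/0.571421 ≈ 0.318

P(earthquake | alarm, burglary) ≈ 0.318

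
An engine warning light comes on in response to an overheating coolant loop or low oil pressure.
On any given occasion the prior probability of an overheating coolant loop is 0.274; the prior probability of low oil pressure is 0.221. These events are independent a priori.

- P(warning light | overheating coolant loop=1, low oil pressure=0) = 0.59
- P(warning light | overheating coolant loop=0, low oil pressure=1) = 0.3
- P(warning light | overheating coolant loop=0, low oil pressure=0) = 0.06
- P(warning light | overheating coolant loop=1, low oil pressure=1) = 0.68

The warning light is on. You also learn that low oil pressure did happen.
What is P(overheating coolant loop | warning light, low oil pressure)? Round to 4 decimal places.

P(overheating coolant loop | warning light, low oil pressure) ≈ 0.4611

P(warning light | low oil pressure) = 0.3·0.726 + 0.68·0.274 = 0.217800 + 0.186320 = 0.404120
The overheating coolant loop-present share is 0.68·0.274 = 0.186320.
So P(overheating coolant loop | warning light, low oil pressure) = 0.186320/0.404120 ≈ 0.4611.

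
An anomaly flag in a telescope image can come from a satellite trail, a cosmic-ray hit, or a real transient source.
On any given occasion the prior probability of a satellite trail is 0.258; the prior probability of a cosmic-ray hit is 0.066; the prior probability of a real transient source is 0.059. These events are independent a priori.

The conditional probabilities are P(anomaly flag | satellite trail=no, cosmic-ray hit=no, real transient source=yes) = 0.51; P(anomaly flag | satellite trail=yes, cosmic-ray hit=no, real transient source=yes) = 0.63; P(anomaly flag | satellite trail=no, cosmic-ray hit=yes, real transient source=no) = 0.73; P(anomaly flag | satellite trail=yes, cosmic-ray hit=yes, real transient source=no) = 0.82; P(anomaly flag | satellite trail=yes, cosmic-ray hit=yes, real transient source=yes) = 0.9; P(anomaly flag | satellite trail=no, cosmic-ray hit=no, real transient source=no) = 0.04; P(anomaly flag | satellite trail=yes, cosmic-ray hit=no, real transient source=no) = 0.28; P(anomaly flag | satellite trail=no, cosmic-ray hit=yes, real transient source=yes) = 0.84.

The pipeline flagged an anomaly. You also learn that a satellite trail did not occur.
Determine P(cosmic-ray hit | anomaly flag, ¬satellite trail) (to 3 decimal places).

P(anomaly flag | ¬satellite trail) = 0.04·0.934·0.941 + 0.51·0.934·0.059 + 0.73·0.066·0.941 + 0.84·0.066·0.059 = 0.035156 + 0.028104 + 0.045337 + 0.003271 = 0.111868
Of this, 0.048608 comes from 0.045337 + 0.003271 (the cosmic-ray hit=true cases).
So P(cosmic-ray hit | anomaly flag, ¬satellite trail) = 0.048608/0.111868 ≈ 0.435.

P(cosmic-ray hit | anomaly flag, ¬satellite trail) ≈ 0.435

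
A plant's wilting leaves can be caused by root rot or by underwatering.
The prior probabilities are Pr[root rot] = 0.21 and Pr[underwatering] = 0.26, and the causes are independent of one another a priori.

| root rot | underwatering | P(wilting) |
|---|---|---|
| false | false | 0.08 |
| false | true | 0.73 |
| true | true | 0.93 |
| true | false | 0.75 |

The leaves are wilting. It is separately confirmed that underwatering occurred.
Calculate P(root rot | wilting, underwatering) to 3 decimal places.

P(root rot | wilting, underwatering) ≈ 0.253

P(wilting | underwatering) = 0.73*0.79 + 0.93*0.21 = 0.576700 + 0.195300 = 0.772000
The root rot-present share is 0.93*0.21 = 0.195300.
So P(root rot | wilting, underwatering) = 0.195300/0.772000 ≈ 0.253.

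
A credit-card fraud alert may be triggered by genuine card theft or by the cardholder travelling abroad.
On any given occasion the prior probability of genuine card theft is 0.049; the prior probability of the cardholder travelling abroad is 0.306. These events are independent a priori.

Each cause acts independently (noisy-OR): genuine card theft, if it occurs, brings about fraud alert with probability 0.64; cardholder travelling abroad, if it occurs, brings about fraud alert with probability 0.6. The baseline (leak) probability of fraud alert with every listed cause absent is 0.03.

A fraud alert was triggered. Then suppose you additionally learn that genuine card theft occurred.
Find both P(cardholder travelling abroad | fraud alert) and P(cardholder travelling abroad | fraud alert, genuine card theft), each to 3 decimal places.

P(cardholder travelling abroad | fraud alert) ≈ 0.820; P(cardholder travelling abroad | fraud alert, genuine card theft) ≈ 0.368

Under noisy-OR, P(fraud alert | causes) = 1 − (1−0.03)·∏(1−qᵢ) over the active causes.
P(fraud alert) = 0.03*0.951*0.694 + 0.612*0.951*0.306 + 0.6508*0.049*0.694 + 0.86032*0.049*0.306 = 0.019800 + 0.178096 + 0.022131 + 0.012900 = 0.232927
The cardholder travelling abroad-present share is 0.178096 + 0.012900 = 0.190996.
P(cardholder travelling abroad | fraud alert) = 0.190996 / 0.232927 ≈ 0.820

Now also conditioning on genuine card theft=true:
Numerator (weight on configurations with cardholder travelling abroad): 0.86032*0.306 = 0.263258
Denominator P(fraud alert | genuine card theft): 0.6508*0.694 + 0.86032*0.306 = 0.714913
P(cardholder travelling abroad | fraud alert, genuine card theft) = 0.263258/0.714913 ≈ 0.368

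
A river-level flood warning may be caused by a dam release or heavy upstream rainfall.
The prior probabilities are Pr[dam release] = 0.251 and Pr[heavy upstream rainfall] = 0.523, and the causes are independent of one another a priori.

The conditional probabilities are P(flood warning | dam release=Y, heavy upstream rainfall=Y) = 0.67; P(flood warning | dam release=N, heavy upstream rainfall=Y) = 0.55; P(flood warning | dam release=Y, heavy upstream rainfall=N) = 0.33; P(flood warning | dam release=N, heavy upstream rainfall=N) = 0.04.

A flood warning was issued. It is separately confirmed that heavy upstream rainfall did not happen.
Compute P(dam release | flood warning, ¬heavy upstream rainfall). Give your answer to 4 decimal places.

P(dam release | flood warning, ¬heavy upstream rainfall) ≈ 0.7344

Sum P(flood warning|·) weighted by the priors over both values of dam release:
  P(flood warning | ¬heavy upstream rainfall) = 0.04×0.749 + 0.33×0.251
        = 0.029960 + 0.082830 = 0.112790
Keeping only the dam release-present terms gives 0.082830, so
  P(dam release | flood warning, ¬heavy upstream rainfall) = 0.082830 / 0.112790 ≈ 0.7344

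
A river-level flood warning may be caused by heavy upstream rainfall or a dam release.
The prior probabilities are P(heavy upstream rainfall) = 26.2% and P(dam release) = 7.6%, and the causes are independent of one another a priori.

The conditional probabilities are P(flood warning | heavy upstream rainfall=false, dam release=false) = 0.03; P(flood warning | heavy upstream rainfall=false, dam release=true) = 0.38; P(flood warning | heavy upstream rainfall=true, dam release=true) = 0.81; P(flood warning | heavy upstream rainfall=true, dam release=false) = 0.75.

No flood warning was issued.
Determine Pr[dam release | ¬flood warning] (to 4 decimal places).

Pr[dam release | ¬flood warning] ≈ 0.0507

P(¬flood warning) = 0.97·0.738·0.924 + 0.62·0.738·0.076 + 0.25·0.262·0.924 + 0.19·0.262·0.076 = 0.661455 + 0.034775 + 0.060522 + 0.003783 = 0.760535
Of this, 0.038558 comes from 0.034775 + 0.003783 (the dam release=true cases).
P(dam release | ¬flood warning) = 0.038558 / 0.760535 ≈ 0.0507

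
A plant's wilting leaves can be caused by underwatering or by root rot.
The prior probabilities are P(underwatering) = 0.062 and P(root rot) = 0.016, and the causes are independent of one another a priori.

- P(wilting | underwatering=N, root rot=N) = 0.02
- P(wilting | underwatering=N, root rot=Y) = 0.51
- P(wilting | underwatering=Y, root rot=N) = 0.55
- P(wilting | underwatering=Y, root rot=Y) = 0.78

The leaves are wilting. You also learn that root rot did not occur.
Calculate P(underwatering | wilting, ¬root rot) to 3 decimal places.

P(underwatering | wilting, ¬root rot) ≈ 0.645

By total probability over both values of underwatering:
  P(wilting | ¬root rot) = 0.02·0.938 + 0.55·0.062
        = 0.018760 + 0.034100 = 0.052860
Configurations with underwatering contribute 0.034100, so
  P(underwatering | wilting, ¬root rot) = 0.034100 / 0.052860 ≈ 0.645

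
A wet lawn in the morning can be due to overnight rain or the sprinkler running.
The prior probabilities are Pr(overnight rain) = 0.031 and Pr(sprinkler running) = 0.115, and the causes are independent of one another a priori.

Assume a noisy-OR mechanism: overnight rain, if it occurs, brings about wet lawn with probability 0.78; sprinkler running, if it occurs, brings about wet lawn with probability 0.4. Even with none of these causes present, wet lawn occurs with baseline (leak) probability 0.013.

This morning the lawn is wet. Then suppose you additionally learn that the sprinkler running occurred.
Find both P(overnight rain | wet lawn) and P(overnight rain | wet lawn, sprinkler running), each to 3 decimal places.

P(overnight rain | wet lawn) ≈ 0.303; P(overnight rain | wet lawn, sprinkler running) ≈ 0.064

Under noisy-OR, P(wet lawn | causes) = 1 − (1−0.013)·∏(1−qᵢ) over the active causes.
P(wet lawn) = 0.013·0.969·0.885 + 0.4078·0.969·0.115 + 0.78286·0.031·0.885 + 0.869716·0.031·0.115 = 0.011148 + 0.045443 + 0.021478 + 0.003101 = 0.081170
Restricting to configurations with overnight rain present: 0.021478 + 0.003101 = 0.024579.
So P(overnight rain | wet lawn) = 0.024579/0.081170 ≈ 0.303.

With the extra evidence:
Enumerate both values of overnight rain and weight by the priors:
  P(wet lawn | sprinkler running) = 0.4078·0.969 + 0.869716·0.031
        = 0.395158 + 0.026961 = 0.422119
Keeping only the overnight rain-present terms gives 0.026961, so
  P(overnight rain | wet lawn, sprinkler running) = 0.026961 / 0.422119 ≈ 0.064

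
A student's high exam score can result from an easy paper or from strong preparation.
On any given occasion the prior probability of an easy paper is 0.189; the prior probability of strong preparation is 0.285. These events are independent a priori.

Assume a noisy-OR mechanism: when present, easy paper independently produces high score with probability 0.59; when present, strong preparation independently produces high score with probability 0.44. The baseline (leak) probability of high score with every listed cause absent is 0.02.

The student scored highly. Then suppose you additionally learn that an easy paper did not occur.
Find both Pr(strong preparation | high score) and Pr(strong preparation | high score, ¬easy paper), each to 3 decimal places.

Pr(strong preparation | high score) ≈ 0.612; Pr(strong preparation | high score, ¬easy paper) ≈ 0.900

Under noisy-OR, P(high score | causes) = 1 − (1−0.02)·∏(1−qᵢ) over the active causes.
For the numerator, keep only strong preparation=true terms: 0.104288 + 0.041745 = 0.146033
Normalizer over all consistent configurations: 0.02*0.811*0.715 + 0.4512*0.811*0.285 + 0.5982*0.189*0.715 + 0.774992*0.189*0.285 = 0.238468
P(strong preparation | high score) = 0.146033/0.238468 ≈ 0.612

Now condition on the additional information:
P(high score | ¬easy paper) = 0.02×0.715 + 0.4512×0.285 = 0.014300 + 0.128592 = 0.142892
Restricting to configurations with strong preparation present: 0.4512×0.285 = 0.128592.
Hence the posterior is 0.128592/0.142892 ≈ 0.900.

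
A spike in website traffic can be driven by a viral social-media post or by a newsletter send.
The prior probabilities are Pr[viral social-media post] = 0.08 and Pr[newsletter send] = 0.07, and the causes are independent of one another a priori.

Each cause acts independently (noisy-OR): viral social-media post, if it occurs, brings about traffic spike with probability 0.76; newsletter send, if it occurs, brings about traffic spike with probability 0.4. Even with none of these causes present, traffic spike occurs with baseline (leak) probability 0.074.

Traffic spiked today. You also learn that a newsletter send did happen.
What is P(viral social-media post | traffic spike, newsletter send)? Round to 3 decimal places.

Under noisy-OR, P(traffic spike | causes) = 1 − (1−0.074)·∏(1−qᵢ) over the active causes.
Weight on viral social-media post=true, given the evidence: 0.866656*0.08 = 0.069332
The normalizing constant is 0.4444*0.92 + 0.866656*0.08 = 0.478180
P(viral social-media post | traffic spike, newsletter send) = 0.069332/0.478180 ≈ 0.145

P(viral social-media post | traffic spike, newsletter send) ≈ 0.145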